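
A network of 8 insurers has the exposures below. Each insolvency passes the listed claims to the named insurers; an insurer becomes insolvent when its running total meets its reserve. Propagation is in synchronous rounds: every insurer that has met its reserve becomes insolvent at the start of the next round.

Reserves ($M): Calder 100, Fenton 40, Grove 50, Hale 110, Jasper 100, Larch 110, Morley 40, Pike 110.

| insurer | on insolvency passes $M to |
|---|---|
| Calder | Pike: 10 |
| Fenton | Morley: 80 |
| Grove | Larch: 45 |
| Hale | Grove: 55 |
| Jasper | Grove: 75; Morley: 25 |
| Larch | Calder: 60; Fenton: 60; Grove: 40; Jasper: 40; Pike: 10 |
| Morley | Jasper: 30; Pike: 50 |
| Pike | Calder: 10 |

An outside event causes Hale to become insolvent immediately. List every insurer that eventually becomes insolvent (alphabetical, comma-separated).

Round 1 — Hale becomes insolvent (initial).
  Grove: +55 → 55 ≥ 50
Round 2 — Grove becomes insolvent.
  Larch: +45 → 45 < 110
No further insolvencies.

Grove, Hale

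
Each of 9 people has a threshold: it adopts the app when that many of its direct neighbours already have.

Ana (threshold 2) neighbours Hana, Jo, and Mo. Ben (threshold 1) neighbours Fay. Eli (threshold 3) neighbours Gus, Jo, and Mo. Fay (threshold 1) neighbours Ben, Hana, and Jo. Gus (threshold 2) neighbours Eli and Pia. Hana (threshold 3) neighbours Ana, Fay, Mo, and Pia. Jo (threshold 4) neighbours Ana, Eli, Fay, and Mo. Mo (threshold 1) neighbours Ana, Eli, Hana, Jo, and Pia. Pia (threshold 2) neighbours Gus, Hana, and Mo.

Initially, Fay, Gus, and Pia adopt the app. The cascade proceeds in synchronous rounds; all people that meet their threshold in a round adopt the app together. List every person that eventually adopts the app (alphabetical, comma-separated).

Ana, Ben, Fay, Gus, Hana, Mo, Pia

Round 1 — Fay, Gus, Pia adopt the app (initial).
Round 2 — checking thresholds:
  Ben: 1 of 1 neighbours ≥ 1, adopts the app.
  Eli: 1 of 3 neighbours < 3, holds.
  Hana: 2 of 4 neighbours < 3, holds.
  Jo: 1 of 4 neighbours < 4, holds.
  Mo: 1 of 5 neighbours ≥ 1, adopts the app.
Round 3 — checking thresholds:
  Ana: 1 of 3 neighbours < 2, holds.
  Eli: 2 of 3 neighbours < 3, holds.
  Hana: 3 of 4 neighbours ≥ 3, adopts the app.
  Jo: 2 of 4 neighbours < 4, holds.
Round 4 — checking thresholds:
  Ana: 2 of 3 neighbours ≥ 2, adopts the app.
  Eli: 2 of 3 neighbours < 3, holds.
  Jo: 2 of 4 neighbours < 4, holds.
Round 5 — no new adoptions; cascade stops.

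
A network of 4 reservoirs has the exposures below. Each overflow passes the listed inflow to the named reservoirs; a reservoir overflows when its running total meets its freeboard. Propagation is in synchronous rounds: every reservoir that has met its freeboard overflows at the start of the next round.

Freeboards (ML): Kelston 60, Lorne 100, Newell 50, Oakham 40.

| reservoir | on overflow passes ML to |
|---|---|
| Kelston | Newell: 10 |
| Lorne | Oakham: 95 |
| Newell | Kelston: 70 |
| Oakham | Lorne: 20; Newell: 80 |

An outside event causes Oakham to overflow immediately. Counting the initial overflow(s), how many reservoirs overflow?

3

Round 1 — Oakham overflows (initial).
  Lorne: +20 → 20 < 100
  Newell: +80 → 80 ≥ 50
Round 2 — Newell overflows.
  Kelston: +70 → 70 ≥ 60
Round 3 — Kelston overflows.
No further overflows.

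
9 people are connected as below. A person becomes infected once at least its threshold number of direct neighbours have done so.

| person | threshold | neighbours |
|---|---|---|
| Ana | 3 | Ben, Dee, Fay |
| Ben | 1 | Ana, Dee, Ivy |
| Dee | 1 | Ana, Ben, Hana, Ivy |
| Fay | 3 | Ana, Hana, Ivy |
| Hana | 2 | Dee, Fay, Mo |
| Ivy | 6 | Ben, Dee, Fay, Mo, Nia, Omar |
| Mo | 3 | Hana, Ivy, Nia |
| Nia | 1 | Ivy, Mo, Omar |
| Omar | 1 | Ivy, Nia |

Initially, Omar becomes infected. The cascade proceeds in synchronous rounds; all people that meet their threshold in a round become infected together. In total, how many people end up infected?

2

Round 1 — Omar becomes infected (initial).
Round 2 — checking thresholds:
  Ivy: 1 of 6 neighbours < 6, holds.
  Nia: 1 of 3 neighbours ≥ 1, becomes infected.
Round 3 — no new infections; cascade stops.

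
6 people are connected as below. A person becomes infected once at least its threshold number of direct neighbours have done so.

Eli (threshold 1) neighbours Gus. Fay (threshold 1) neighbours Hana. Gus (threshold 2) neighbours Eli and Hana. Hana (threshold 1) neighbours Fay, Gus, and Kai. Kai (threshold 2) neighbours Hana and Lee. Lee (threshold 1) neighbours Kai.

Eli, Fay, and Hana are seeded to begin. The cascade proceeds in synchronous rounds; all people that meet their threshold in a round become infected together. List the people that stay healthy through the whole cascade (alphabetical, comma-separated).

Round 1 — Eli, Fay, Hana become infected (initial).
Round 2 — checking thresholds:
  Gus: 2 of 2 neighbours ≥ 2, becomes infected.
  Kai: 1 of 2 neighbours < 2, not yet.
Round 3 — no new infections; cascade stops.

Kai, Lee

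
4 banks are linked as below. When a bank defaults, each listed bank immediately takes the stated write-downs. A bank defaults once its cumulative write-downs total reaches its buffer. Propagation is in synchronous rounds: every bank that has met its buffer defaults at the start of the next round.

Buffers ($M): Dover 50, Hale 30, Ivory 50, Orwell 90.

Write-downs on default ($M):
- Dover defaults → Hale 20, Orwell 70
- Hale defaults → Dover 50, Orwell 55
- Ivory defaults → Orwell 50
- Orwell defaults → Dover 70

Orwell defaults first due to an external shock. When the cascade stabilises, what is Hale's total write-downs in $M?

Round 1 — Orwell defaults (initial).
  Dover: +70 → 70 ≥ 50
Round 2 — Dover defaults.
  Hale: +20 → 20 < 30
No further defaults.

20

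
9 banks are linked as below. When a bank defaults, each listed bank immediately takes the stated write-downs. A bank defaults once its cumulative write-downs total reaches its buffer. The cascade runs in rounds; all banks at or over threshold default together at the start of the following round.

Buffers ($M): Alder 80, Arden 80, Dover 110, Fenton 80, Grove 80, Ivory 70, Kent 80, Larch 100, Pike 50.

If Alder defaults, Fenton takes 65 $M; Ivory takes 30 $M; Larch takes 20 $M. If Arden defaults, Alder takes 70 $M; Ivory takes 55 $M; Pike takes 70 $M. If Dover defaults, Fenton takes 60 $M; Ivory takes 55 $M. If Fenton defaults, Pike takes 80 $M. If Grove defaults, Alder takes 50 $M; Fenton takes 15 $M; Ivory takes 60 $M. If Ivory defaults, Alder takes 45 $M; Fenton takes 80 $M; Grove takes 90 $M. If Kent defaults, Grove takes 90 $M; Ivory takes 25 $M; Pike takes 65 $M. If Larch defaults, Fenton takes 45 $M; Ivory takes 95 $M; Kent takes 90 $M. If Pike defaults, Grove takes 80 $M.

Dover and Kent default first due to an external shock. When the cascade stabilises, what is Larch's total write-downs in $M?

Round 1 — Dover, Kent default (initial).
  Fenton: +60 → 60 < 80
  Grove: +90 → 90 ≥ 80
  Ivory: +55+25 → 80 ≥ 70
  Pike: +65 → 65 ≥ 50
Round 2 — Grove, Ivory, Pike default.
  Alder: +50+45 → 95 ≥ 80
  Fenton: +15+80 → 155 ≥ 80
Round 3 — Alder, Fenton default.
  Larch: +20 → 20 < 100
No further defaults.

20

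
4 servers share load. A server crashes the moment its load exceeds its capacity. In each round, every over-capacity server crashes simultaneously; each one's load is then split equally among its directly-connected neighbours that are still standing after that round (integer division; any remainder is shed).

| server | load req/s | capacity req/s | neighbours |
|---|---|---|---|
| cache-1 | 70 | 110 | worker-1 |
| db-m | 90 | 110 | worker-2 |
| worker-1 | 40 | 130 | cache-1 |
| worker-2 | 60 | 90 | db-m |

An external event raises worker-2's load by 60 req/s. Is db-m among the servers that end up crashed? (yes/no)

yes

Round 1 — worker-2 at 120 > 90. worker-2 crashes.
  worker-2 sheds 120 req/s to db-m: 120 each.
    db-m: 90+120 = 210 > 110
Round 2 — db-m crashes.
  db-m sheds 210 req/s: no online neighbours, lost.
No further crashes.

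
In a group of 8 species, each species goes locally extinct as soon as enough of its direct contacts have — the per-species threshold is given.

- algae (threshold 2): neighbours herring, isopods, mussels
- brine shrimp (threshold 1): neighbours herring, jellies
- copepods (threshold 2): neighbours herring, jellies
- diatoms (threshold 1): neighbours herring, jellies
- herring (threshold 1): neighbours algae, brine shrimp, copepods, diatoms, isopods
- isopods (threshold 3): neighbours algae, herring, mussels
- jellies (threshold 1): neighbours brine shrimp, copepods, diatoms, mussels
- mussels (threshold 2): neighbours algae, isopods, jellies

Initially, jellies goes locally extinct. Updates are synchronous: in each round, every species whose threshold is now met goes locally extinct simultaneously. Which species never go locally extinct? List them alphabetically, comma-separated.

Round 1 — jellies goes locally extinct (initial).
Round 2 — checking thresholds:
  brine shrimp: 1 of 2 neighbours ≥ 1, goes locally extinct.
  copepods: 1 of 2 neighbours < 2, not yet.
  diatoms: 1 of 2 neighbours ≥ 1, goes locally extinct.
  mussels: 1 of 3 neighbours < 2, not yet.
Round 3 — checking thresholds:
  copepods: 1 of 2 neighbours < 2, not yet.
  herring: 2 of 5 neighbours ≥ 1, goes locally extinct.
  mussels: 1 of 3 neighbours < 2, not yet.
Round 4 — checking thresholds:
  algae: 1 of 3 neighbours < 2, not yet.
  copepods: 2 of 2 neighbours ≥ 2, goes locally extinct.
  isopods: 1 of 3 neighbours < 3, not yet.
  mussels: 1 of 3 neighbours < 2, not yet.
Round 5 — no new extinctions; cascade stops.

algae, isopods, mussels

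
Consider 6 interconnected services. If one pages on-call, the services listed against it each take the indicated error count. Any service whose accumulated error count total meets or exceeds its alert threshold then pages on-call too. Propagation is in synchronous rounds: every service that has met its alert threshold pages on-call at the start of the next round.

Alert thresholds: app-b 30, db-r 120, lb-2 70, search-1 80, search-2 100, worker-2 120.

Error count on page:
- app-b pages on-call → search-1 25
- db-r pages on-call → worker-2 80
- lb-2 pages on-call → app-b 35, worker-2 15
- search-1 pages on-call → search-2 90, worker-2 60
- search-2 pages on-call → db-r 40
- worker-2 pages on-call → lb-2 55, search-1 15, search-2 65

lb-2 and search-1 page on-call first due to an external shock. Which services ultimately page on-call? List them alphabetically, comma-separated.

app-b, lb-2, search-1

Round 1 — lb-2, search-1 page on-call (initial).
  app-b: +35 → 35 ≥ 30
  search-2: +90 → 90 < 100
  worker-2: +15+60 → 75 < 120
Round 2 — app-b pages on-call.
No further pages.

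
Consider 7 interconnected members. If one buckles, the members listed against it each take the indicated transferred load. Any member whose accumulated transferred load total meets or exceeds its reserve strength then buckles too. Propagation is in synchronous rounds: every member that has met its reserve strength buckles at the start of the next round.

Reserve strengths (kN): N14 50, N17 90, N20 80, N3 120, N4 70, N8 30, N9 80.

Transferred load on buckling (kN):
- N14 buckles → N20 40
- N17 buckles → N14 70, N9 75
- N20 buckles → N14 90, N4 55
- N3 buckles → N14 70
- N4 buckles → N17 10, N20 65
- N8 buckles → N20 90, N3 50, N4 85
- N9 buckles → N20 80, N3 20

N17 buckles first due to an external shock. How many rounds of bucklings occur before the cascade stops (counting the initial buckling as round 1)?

Round 1 — N17 buckles (initial).
  N14: +70 → 70 ≥ 50
  N9: +75 → 75 < 80
Round 2 — N14 buckles.
  N20: +40 → 40 < 80
No further bucklings.

2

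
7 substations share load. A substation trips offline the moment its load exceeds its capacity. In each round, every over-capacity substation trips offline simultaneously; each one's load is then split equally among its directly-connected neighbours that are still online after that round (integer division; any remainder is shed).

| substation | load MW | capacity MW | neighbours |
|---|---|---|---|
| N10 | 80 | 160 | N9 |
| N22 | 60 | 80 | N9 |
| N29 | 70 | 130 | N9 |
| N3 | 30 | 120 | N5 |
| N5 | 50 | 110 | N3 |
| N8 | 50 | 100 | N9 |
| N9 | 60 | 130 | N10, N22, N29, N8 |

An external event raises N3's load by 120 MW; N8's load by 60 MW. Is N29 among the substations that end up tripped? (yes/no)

Round 1 — N3 at 150 > 120; N8 at 110 > 100. N3, N8 trip offline.
  N3 sheds 150 MW to N5: 150 each.
    N5: 50+150 = 200 > 110
  N8 sheds 110 MW to N9: 110 each.
    N9: 60+110 = 170 > 130
Round 2 — N5, N9 trip offline.
  N5 sheds 200 MW: no online neighbours, lost.
  N9 sheds 170 MW to N10, N22, N29: 56 each (2 lost).
    N10: 80+56 = 136 ≤ 160
    N22: 60+56 = 116 > 80
    N29: 70+56 = 126 ≤ 130
Round 3 — N22 trips offline.
  N22 sheds 116 MW: no online neighbours, lost.
No further trips.

no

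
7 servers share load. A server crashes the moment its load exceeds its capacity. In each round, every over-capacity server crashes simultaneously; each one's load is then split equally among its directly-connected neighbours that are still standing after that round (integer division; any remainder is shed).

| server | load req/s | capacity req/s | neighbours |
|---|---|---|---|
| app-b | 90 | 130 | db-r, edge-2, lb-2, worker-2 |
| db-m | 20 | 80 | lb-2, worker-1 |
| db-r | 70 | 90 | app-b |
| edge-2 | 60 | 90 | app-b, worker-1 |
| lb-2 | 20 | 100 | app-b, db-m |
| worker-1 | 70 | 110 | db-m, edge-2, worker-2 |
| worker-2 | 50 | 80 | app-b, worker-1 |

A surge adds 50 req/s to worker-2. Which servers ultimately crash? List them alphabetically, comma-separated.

Round 1 — worker-2 at 100 > 80. worker-2 crashes.
  worker-2 sheds 100 req/s to app-b, worker-1: 50 each.
    app-b: 90+50 = 140 > 130
    worker-1: 70+50 = 120 > 110
Round 2 — app-b, worker-1 crash.
  app-b sheds 140 req/s to db-r, edge-2, lb-2: 46 each (2 lost).
    db-r: 70+46 = 116 > 90
    edge-2: 60+46 = 106 > 90
    lb-2: 20+46 = 66 ≤ 100
  worker-1 sheds 120 req/s to db-m, edge-2: 60 each.
    db-m: 20+60 = 80 ≤ 80
    edge-2: 106+60 = 166 > 90
Round 3 — db-r, edge-2 crash.
  db-r sheds 116 req/s: no online neighbours, lost.
  edge-2 sheds 166 req/s: no online neighbours, lost.
No further crashes.

app-b, db-r, edge-2, worker-1, worker-2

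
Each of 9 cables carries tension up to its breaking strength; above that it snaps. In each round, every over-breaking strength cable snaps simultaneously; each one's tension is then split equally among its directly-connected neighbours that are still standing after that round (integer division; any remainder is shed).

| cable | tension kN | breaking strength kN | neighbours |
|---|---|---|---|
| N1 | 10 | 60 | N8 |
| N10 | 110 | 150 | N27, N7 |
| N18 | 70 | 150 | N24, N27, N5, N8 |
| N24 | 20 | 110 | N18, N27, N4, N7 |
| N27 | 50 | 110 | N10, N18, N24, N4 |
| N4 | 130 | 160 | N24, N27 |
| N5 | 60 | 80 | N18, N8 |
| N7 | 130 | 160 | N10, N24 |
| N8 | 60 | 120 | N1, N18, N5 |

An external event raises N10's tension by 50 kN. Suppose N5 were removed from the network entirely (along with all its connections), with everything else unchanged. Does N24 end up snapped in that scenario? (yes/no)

With N5 removed:
Round 1 — N10 at 160 > 150. N10 snaps.
  N10 sheds 160 kN to N27, N7: 80 each.
    N27: 50+80 = 130 > 110
    N7: 130+80 = 210 > 160
Round 2 — N27, N7 snap.
  N27 sheds 130 kN to N18, N24, N4: 43 each (1 lost).
    N18: 70+43 = 113 ≤ 150
    N24: 20+43 = 63 ≤ 110
    N4: 130+43 = 173 > 160
  N7 sheds 210 kN to N24: 210 each.
    N24: 63+210 = 273 > 110
Round 3 — N24, N4 snap.
  N24 sheds 273 kN to N18: 273 each.
    N18: 113+273 = 386 > 150
  N4 sheds 173 kN: no online neighbours, lost.
Round 4 — N18 snaps.
  N18 sheds 386 kN to N8: 386 each.
    N8: 60+386 = 446 > 120
Round 5 — N8 snaps.
  N8 sheds 446 kN to N1: 446 each.
    N1: 10+446 = 456 > 60
Round 6 — N1 snaps.
  N1 sheds 456 kN: no online neighbours, lost.
No further breaks.

yes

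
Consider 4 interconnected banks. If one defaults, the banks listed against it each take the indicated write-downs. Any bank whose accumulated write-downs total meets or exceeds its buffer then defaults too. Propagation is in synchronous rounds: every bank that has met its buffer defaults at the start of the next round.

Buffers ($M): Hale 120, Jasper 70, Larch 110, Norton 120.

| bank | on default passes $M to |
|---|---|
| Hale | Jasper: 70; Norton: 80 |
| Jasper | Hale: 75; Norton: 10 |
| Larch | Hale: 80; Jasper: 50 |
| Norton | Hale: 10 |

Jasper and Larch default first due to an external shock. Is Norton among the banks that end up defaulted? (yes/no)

no

Round 1 — Jasper, Larch default (initial).
  Hale: +75+80 → 155 ≥ 120
  Norton: +10 → 10 < 120
Round 2 — Hale defaults.
  Norton: +80 → 90 < 120
No further defaults.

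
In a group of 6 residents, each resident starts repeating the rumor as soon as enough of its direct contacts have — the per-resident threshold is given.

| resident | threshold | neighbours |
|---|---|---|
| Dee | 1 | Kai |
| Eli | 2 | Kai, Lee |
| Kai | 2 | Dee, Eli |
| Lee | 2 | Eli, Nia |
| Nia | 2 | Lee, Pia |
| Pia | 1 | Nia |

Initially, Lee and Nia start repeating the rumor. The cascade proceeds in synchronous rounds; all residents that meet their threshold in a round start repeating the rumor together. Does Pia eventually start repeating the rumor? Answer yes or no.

Round 1 — Lee, Nia start repeating the rumor (initial).
Round 2 — checking thresholds:
  Eli: 1 of 2 neighbours < 2, below threshold.
  Pia: 1 of 1 neighbours ≥ 1, starts repeating the rumor.
Round 3 — no new spreads; cascade stops.

yes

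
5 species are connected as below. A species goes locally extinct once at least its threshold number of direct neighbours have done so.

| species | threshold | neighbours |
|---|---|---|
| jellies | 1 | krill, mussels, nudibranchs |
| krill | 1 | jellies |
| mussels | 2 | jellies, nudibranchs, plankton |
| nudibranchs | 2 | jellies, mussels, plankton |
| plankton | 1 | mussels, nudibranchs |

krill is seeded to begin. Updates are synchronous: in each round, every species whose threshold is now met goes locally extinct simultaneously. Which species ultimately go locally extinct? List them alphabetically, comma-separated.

jellies, krill

Round 1 — krill goes locally extinct (initial).
Round 2 — checking thresholds:
  jellies: 1 of 3 neighbours ≥ 1, goes locally extinct.
Round 3 — no new extinctions; cascade stops.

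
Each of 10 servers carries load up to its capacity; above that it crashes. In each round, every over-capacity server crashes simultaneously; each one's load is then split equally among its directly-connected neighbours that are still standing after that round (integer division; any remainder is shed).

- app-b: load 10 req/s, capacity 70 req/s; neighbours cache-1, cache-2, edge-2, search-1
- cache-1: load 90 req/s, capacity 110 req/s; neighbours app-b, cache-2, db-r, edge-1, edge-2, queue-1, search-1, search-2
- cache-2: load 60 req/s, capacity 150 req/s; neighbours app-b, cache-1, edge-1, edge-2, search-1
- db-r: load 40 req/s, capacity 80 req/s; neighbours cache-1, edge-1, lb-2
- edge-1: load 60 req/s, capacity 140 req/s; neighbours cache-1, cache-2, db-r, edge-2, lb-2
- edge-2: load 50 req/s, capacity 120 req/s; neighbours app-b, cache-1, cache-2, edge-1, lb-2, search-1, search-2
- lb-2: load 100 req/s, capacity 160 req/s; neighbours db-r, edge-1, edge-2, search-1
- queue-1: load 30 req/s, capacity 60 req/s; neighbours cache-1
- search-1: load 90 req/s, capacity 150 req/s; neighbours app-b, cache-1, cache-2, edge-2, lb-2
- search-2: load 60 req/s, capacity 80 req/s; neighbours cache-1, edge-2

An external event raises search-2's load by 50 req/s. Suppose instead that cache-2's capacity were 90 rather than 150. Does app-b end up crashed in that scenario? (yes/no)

yes

With cache-2's capacity at 90:
Round 1 — search-2 at 110 > 80. search-2 crashes.
  search-2 sheds 110 req/s to cache-1, edge-2: 55 each.
    cache-1: 90+55 = 145 > 110
    edge-2: 50+55 = 105 ≤ 120
Round 2 — cache-1 crashes.
  cache-1 sheds 145 req/s to app-b, cache-2, db-r, edge-1, edge-2, queue-1, search-1: 20 each (5 lost).
    app-b: 10+20 = 30 ≤ 70
    cache-2: 60+20 = 80 ≤ 90
    db-r: 40+20 = 60 ≤ 80
    edge-1: 60+20 = 80 ≤ 140
    edge-2: 105+20 = 125 > 120
    queue-1: 30+20 = 50 ≤ 60
    search-1: 90+20 = 110 ≤ 150
Round 3 — edge-2 crashes.
  edge-2 sheds 125 req/s to app-b, cache-2, edge-1, lb-2, search-1: 25 each.
    app-b: 30+25 = 55 ≤ 70
    cache-2: 80+25 = 105 > 90
    edge-1: 80+25 = 105 ≤ 140
    lb-2: 100+25 = 125 ≤ 160
    search-1: 110+25 = 135 ≤ 150
Round 4 — cache-2 crashes.
  cache-2 sheds 105 req/s to app-b, edge-1, search-1: 35 each.
    app-b: 55+35 = 90 > 70
    edge-1: 105+35 = 140 ≤ 140
    search-1: 135+35 = 170 > 150
Round 5 — app-b, search-1 crash.
  app-b sheds 90 req/s: no online neighbours, lost.
  search-1 sheds 170 req/s to lb-2: 170 each.
    lb-2: 125+170 = 295 > 160
Round 6 — lb-2 crashes.
  lb-2 sheds 295 req/s to db-r, edge-1: 147 each (1 lost).
    db-r: 60+147 = 207 > 80
    edge-1: 140+147 = 287 > 140
Round 7 — db-r, edge-1 crash.
  db-r sheds 207 req/s: no online neighbours, lost.
  edge-1 sheds 287 req/s: no online neighbours, lost.
No further crashes.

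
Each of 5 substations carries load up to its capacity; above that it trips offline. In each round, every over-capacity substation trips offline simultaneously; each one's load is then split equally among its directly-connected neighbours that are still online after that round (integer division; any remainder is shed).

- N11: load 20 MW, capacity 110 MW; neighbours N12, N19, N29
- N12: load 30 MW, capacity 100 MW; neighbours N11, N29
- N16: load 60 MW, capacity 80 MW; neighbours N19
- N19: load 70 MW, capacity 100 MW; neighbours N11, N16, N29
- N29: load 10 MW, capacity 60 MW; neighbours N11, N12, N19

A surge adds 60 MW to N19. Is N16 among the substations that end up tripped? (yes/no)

yes

Round 1 — N19 at 130 > 100. N19 trips offline.
  N19 sheds 130 MW to N11, N16, N29: 43 each (1 lost).
    N11: 20+43 = 63 ≤ 110
    N16: 60+43 = 103 > 80
    N29: 10+43 = 53 ≤ 60
Round 2 — N16 trips offline.
  N16 sheds 103 MW: no online neighbours, lost.
No further trips.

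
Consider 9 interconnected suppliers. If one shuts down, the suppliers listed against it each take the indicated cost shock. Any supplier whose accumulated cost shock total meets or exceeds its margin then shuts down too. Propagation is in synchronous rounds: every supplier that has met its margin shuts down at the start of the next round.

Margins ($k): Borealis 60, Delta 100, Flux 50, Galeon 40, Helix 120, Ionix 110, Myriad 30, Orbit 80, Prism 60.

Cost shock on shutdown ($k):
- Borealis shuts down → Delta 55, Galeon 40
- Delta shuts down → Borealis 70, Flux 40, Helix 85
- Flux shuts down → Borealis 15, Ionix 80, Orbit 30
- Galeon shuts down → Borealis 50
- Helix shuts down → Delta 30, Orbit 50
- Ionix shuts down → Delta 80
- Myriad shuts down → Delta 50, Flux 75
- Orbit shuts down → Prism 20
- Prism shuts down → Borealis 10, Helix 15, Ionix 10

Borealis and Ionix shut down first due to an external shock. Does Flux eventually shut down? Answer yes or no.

Round 1 — Borealis, Ionix shut down (initial).
  Delta: +55+80 → 135 ≥ 100
  Galeon: +40 → 40 ≥ 40
Round 2 — Delta, Galeon shut down.
  Flux: +40 → 40 < 50
  Helix: +85 → 85 < 120
No further shutdowns.

no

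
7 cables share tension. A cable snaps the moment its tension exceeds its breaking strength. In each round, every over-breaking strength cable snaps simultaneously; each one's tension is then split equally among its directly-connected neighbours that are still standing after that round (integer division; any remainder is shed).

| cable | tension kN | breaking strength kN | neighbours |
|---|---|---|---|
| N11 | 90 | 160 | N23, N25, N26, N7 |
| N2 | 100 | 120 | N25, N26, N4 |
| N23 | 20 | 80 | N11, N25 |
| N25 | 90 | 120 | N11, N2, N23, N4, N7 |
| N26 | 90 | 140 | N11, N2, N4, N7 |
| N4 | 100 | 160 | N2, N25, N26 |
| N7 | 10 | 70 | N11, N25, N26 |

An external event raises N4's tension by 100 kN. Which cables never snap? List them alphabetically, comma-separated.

Round 1 — N4 at 200 > 160. N4 snaps.
  N4 sheds 200 kN to N2, N25, N26: 66 each (2 lost).
    N2: 100+66 = 166 > 120
    N25: 90+66 = 156 > 120
    N26: 90+66 = 156 > 140
Round 2 — N2, N25, N26 snap.
  N2 sheds 166 kN: no online neighbours, lost.
  N25 sheds 156 kN to N11, N23, N7: 52 each.
    N11: 90+52 = 142 ≤ 160
    N23: 20+52 = 72 ≤ 80
    N7: 10+52 = 62 ≤ 70
  N26 sheds 156 kN to N11, N7: 78 each.
    N11: 142+78 = 220 > 160
    N7: 62+78 = 140 > 70
Round 3 — N11, N7 snap.
  N11 sheds 220 kN to N23: 220 each.
    N23: 72+220 = 292 > 80
  N7 sheds 140 kN: no online neighbours, lost.
Round 4 — N23 snaps.
  N23 sheds 292 kN: no online neighbours, lost.
No further breaks.

none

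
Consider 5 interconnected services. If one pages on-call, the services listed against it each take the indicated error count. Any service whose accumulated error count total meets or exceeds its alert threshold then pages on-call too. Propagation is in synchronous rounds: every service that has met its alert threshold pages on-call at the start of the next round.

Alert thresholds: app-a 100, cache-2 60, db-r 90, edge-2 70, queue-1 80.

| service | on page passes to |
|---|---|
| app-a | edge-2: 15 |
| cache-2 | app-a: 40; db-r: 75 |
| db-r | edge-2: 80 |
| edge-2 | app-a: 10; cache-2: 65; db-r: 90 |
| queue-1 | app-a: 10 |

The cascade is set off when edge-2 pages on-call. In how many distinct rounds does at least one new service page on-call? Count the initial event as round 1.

Round 1 — edge-2 pages on-call (initial).
  app-a: +10 → 10 < 100
  cache-2: +65 → 65 ≥ 60
  db-r: +90 → 90 ≥ 90
Round 2 — cache-2, db-r page on-call.
  app-a: +40 → 50 < 100
No further pages.

2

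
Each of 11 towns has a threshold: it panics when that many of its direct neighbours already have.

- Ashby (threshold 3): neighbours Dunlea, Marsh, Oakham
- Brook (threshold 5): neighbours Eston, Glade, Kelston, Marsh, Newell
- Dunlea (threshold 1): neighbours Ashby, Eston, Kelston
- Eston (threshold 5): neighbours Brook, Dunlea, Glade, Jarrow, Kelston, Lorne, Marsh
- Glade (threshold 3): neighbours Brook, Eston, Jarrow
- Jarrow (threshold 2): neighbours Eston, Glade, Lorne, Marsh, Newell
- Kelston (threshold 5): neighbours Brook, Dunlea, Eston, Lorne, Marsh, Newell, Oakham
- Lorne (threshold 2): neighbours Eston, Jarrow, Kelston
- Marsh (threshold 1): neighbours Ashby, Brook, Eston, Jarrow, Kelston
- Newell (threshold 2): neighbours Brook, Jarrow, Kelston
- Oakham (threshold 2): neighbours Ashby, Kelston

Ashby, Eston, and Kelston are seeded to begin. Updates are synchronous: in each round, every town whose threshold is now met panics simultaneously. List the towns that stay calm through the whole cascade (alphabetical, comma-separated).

Brook, Glade

Round 1 — Ashby, Eston, Kelston panic (initial).
Round 2 — checking thresholds:
  Brook: 2 of 5 neighbours < 5, not yet.
  Dunlea: 3 of 3 neighbours ≥ 1, panics.
  Glade: 1 of 3 neighbours < 3, not yet.
  Jarrow: 1 of 5 neighbours < 2, not yet.
  Lorne: 2 of 3 neighbours ≥ 2, panics.
  Marsh: 3 of 5 neighbours ≥ 1, panics.
  Newell: 1 of 3 neighbours < 2, not yet.
  Oakham: 2 of 2 neighbours ≥ 2, panics.
Round 3 — checking thresholds:
  Brook: 3 of 5 neighbours < 5, not yet.
  Glade: 1 of 3 neighbours < 3, not yet.
  Jarrow: 3 of 5 neighbours ≥ 2, panics.
  Newell: 1 of 3 neighbours < 2, not yet.
Round 4 — checking thresholds:
  Brook: 3 of 5 neighbours < 5, not yet.
  Glade: 2 of 3 neighbours < 3, not yet.
  Newell: 2 of 3 neighbours ≥ 2, panics.
Round 5 — no new panics; cascade stops.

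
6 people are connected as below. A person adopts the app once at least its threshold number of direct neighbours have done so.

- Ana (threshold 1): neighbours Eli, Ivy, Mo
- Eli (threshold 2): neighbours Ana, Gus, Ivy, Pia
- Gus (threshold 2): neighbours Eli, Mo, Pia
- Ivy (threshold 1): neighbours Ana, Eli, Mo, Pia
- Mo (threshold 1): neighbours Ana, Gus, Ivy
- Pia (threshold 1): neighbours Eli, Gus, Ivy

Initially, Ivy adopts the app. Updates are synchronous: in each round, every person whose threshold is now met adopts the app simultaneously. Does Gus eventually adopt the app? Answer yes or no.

yes

Round 1 — Ivy adopts the app (initial).
Round 2 — checking thresholds:
  Ana: 1 of 3 neighbours ≥ 1, adopts the app.
  Eli: 1 of 4 neighbours < 2, below threshold.
  Mo: 1 of 3 neighbours ≥ 1, adopts the app.
  Pia: 1 of 3 neighbours ≥ 1, adopts the app.
Round 3 — checking thresholds:
  Eli: 3 of 4 neighbours ≥ 2, adopts the app.
  Gus: 2 of 3 neighbours ≥ 2, adopts the app.
Round 4 — no new adoptions; cascade stops.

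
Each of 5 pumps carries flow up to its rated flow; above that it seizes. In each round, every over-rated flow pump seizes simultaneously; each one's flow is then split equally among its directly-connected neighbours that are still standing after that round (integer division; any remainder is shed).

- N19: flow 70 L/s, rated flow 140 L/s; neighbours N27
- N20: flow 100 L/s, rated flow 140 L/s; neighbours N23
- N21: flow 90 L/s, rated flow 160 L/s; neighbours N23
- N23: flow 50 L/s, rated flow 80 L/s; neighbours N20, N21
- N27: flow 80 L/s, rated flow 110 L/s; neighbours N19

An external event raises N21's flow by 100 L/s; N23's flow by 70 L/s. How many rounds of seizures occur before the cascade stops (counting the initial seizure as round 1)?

2

Round 1 — N21 at 190 > 160; N23 at 120 > 80. N21, N23 seize.
  N21 sheds 190 L/s: no online neighbours, lost.
  N23 sheds 120 L/s to N20: 120 each.
    N20: 100+120 = 220 > 140
Round 2 — N20 seizes.
  N20 sheds 220 L/s: no online neighbours, lost.
No further seizures.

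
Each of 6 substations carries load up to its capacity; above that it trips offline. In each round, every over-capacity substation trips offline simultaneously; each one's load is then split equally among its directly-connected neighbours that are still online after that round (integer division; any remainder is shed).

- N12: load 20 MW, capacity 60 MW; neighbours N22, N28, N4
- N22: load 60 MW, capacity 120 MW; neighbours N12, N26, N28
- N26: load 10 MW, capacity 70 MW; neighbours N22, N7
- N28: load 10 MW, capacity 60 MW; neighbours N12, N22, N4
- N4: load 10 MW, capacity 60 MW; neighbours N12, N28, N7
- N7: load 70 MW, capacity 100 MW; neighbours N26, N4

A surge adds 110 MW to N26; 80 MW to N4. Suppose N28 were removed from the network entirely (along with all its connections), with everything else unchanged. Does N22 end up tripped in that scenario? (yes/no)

With N28 removed:
Round 1 — N26 at 120 > 70; N4 at 90 > 60. N26, N4 trip offline.
  N26 sheds 120 MW to N22, N7: 60 each.
    N22: 60+60 = 120 ≤ 120
    N7: 70+60 = 130 > 100
  N4 sheds 90 MW to N12, N7: 45 each.
    N12: 20+45 = 65 > 60
    N7: 130+45 = 175 > 100
Round 2 — N12, N7 trip offline.
  N12 sheds 65 MW to N22: 65 each.
    N22: 120+65 = 185 > 120
  N7 sheds 175 MW: no online neighbours, lost.
Round 3 — N22 trips offline.
  N22 sheds 185 MW: no online neighbours, lost.
No further trips.

yes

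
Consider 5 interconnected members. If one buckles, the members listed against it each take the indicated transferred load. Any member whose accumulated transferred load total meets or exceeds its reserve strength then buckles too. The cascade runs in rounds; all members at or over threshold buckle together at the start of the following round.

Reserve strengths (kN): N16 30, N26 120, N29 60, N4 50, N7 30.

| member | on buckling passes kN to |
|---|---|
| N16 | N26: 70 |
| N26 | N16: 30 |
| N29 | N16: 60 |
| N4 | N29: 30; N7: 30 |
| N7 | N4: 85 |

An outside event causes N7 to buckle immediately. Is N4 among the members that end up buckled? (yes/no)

yes

Round 1 — N7 buckles (initial).
  N4: +85 → 85 ≥ 50
Round 2 — N4 buckles.
  N29: +30 → 30 < 60
No further bucklings.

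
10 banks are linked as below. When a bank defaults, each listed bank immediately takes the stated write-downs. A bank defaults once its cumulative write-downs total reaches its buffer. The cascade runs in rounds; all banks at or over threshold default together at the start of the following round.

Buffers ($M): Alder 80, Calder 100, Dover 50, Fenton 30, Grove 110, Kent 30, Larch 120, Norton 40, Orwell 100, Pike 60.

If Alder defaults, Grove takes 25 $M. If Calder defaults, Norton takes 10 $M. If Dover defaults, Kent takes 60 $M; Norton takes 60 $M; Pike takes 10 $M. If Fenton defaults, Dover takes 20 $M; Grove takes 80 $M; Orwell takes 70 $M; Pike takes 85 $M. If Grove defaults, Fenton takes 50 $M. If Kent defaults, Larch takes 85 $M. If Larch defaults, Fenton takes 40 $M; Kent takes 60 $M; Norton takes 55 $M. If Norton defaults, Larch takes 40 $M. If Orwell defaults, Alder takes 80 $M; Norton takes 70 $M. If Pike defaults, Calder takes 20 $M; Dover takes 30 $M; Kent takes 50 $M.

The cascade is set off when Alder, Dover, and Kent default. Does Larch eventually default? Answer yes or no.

Round 1 — Alder, Dover, Kent default (initial).
  Grove: +25 → 25 < 110
  Larch: +85 → 85 < 120
  Norton: +60 → 60 ≥ 40
  Pike: +10 → 10 < 60
Round 2 — Norton defaults.
  Larch: +40 → 125 ≥ 120
Round 3 — Larch defaults.
  Fenton: +40 → 40 ≥ 30
Round 4 — Fenton defaults.
  Grove: +80 → 105 < 110
  Orwell: +70 → 70 < 100
  Pike: +85 → 95 ≥ 60
Round 5 — Pike defaults.
  Calder: +20 → 20 < 100
No further defaults.

yes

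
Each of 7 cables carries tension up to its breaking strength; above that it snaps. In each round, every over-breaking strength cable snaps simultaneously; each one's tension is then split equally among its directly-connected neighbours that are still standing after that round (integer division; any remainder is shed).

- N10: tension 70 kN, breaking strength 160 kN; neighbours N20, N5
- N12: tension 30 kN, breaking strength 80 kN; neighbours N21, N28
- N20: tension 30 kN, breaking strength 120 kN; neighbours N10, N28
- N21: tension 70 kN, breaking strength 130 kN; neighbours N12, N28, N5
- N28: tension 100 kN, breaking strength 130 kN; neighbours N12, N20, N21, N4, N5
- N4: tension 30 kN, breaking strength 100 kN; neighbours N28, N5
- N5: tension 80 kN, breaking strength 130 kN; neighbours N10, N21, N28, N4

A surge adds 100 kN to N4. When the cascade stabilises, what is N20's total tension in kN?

85

Round 1 — N4 at 130 > 100. N4 snaps.
  N4 sheds 130 kN to N28, N5: 65 each.
    N28: 100+65 = 165 > 130
    N5: 80+65 = 145 > 130
Round 2 — N28, N5 snap.
  N28 sheds 165 kN to N12, N20, N21: 55 each.
    N12: 30+55 = 85 > 80
    N20: 30+55 = 85 ≤ 120
    N21: 70+55 = 125 ≤ 130
  N5 sheds 145 kN to N10, N21: 72 each (1 lost).
    N10: 70+72 = 142 ≤ 160
    N21: 125+72 = 197 > 130
Round 3 — N12, N21 snap.
  N12 sheds 85 kN: no online neighbours, lost.
  N21 sheds 197 kN: no online neighbours, lost.
No further breaks.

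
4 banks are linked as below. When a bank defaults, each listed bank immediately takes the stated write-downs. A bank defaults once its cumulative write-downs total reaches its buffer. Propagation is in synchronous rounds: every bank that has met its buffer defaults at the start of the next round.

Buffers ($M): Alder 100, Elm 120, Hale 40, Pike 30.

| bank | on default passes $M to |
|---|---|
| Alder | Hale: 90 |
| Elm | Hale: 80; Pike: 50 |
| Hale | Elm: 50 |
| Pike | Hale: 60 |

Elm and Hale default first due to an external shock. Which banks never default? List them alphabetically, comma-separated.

Alder

Round 1 — Elm, Hale default (initial).
  Pike: +50 → 50 ≥ 30
Round 2 — Pike defaults.
No further defaults.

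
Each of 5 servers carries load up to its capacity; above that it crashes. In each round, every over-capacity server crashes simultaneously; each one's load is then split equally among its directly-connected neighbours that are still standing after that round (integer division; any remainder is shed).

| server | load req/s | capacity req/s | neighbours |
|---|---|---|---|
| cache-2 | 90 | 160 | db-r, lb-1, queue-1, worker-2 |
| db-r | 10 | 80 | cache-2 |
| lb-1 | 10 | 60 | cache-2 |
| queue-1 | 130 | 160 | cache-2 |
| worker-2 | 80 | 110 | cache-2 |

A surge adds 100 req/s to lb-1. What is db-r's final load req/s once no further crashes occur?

Round 1 — lb-1 at 110 > 60. lb-1 crashes.
  lb-1 sheds 110 req/s to cache-2: 110 each.
    cache-2: 90+110 = 200 > 160
Round 2 — cache-2 crashes.
  cache-2 sheds 200 req/s to db-r, queue-1, worker-2: 66 each (2 lost).
    db-r: 10+66 = 76 ≤ 80
    queue-1: 130+66 = 196 > 160
    worker-2: 80+66 = 146 > 110
Round 3 — queue-1, worker-2 crash.
  queue-1 sheds 196 req/s: no online neighbours, lost.
  worker-2 sheds 146 req/s: no online neighbours, lost.
No further crashes.

76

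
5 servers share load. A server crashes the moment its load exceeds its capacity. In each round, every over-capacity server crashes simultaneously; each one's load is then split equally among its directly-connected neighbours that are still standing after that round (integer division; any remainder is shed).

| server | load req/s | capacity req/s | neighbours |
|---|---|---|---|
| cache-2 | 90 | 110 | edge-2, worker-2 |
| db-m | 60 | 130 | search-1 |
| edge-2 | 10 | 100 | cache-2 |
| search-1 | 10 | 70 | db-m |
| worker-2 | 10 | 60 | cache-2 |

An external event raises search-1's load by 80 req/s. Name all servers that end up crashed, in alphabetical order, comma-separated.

Round 1 — search-1 at 90 > 70. search-1 crashes.
  search-1 sheds 90 req/s to db-m: 90 each.
    db-m: 60+90 = 150 > 130
Round 2 — db-m crashes.
  db-m sheds 150 req/s: no online neighbours, lost.
No further crashes.

db-m, search-1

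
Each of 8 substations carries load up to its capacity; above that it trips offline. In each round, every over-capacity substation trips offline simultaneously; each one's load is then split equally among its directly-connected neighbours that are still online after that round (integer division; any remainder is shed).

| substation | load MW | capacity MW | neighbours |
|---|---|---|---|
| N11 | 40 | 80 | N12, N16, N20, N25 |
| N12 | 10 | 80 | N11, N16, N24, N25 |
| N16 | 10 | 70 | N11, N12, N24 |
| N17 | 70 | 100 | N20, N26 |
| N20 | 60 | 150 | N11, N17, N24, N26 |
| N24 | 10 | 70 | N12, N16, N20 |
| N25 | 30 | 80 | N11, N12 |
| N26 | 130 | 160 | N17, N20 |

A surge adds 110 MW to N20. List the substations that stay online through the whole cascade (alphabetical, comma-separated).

N12, N16, N24, N25

Round 1 — N20 at 170 > 150. N20 trips offline.
  N20 sheds 170 MW to N11, N17, N24, N26: 42 each (2 lost).
    N11: 40+42 = 82 > 80
    N17: 70+42 = 112 > 100
    N24: 10+42 = 52 ≤ 70
    N26: 130+42 = 172 > 160
Round 2 — N11, N17, N26 trip offline.
  N11 sheds 82 MW to N12, N16, N25: 27 each (1 lost).
    N12: 10+27 = 37 ≤ 80
    N16: 10+27 = 37 ≤ 70
    N25: 30+27 = 57 ≤ 80
  N17 sheds 112 MW: no online neighbours, lost.
  N26 sheds 172 MW: no online neighbours, lost.
No further trips.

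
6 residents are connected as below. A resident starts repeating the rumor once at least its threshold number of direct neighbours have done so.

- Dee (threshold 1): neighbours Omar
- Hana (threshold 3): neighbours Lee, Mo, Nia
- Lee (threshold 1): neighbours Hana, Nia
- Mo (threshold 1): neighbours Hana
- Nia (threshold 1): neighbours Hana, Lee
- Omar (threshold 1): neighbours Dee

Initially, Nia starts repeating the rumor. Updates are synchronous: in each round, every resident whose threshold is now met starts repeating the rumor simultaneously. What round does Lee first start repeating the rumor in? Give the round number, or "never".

2

Round 1 — Nia starts repeating the rumor (initial).
Round 2 — checking thresholds:
  Hana: 1 of 3 neighbours < 3, holds.
  Lee: 1 of 2 neighbours ≥ 1, starts repeating the rumor.
Round 3 — no new spreads; cascade stops.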